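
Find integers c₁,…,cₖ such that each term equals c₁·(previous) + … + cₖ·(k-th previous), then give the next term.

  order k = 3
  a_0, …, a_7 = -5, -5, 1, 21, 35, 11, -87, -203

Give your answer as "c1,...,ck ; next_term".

  a_3 = 1·1 + -1·-5 + -3·-5 = 21
  a_4 = 1·21 + -1·1 + -3·-5 = 35
  a_5 = 1·35 + -1·21 + -3·1 = 11
  a_6 = 1·11 + -1·35 + -3·21 = -87
  a_7 = 1·-87 + -1·11 + -3·35 = -203
  a_8 = 1·-203 + -1·-87 + -3·11 = -149

1,-1,-3 ; -149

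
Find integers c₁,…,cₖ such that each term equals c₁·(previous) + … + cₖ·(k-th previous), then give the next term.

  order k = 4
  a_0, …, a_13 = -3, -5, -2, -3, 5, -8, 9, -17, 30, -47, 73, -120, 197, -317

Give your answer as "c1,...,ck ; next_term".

-1,0,-1,1 ; 510

  a_4 = -1·-3 + 0·-2 + -1·-5 + 1·-3 = 5
  a_5 = -1·5 + 0·-3 + -1·-2 + 1·-5 = -8
  a_6 = -1·-8 + 0·5 + -1·-3 + 1·-2 = 9
  a_7 = -1·9 + 0·-8 + -1·5 + 1·-3 = -17
  a_8 = -1·-17 + 0·9 + -1·-8 + 1·5 = 30
  a_9 = -1·30 + 0·-17 + -1·9 + 1·-8 = -47
  a_10 = -1·-47 + 0·30 + -1·-17 + 1·9 = 73
  a_11 = -1·73 + 0·-47 + -1·30 + 1·-17 = -120
  a_12 = -1·-120 + 0·73 + -1·-47 + 1·30 = 197
  a_13 = -1·197 + 0·-120 + -1·73 + 1·-47 = -317
  a_14 = -1·-317 + 0·197 + -1·-120 + 1·73 = 510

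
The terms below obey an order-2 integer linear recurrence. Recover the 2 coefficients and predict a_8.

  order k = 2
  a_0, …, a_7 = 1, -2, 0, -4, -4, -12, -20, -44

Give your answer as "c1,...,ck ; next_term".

  a_2 = 1·-2 + 2·1 = 0
  a_3 = 1·0 + 2·-2 = -4
  a_4 = 1·-4 + 2·0 = -4
  a_5 = 1·-4 + 2·-4 = -12
  a_6 = 1·-12 + 2·-4 = -20
  a_7 = 1·-20 + 2·-12 = -44
  a_8 = 1·-44 + 2·-20 = -84

1,2 ; -84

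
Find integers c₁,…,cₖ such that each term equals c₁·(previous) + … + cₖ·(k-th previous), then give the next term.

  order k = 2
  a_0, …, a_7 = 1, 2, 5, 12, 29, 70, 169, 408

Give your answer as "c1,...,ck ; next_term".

  a_2 = 2·2 + 1·1 = 5
  a_3 = 2·5 + 1·2 = 12
  a_4 = 2·12 + 1·5 = 29
  a_5 = 2·29 + 1·12 = 70
  a_6 = 2·70 + 1·29 = 169
  a_7 = 2·169 + 1·70 = 408
  a_8 = 2·408 + 1·169 = 985

2,1 ; 985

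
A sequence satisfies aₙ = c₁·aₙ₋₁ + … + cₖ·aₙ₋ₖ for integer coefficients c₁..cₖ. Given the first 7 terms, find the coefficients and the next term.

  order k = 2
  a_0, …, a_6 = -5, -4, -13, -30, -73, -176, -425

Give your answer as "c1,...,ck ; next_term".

  a_2 = 2·-4 + 1·-5 = -13
  a_3 = 2·-13 + 1·-4 = -30
  a_4 = 2·-30 + 1·-13 = -73
  a_5 = 2·-73 + 1·-30 = -176
  a_6 = 2·-176 + 1·-73 = -425
  a_7 = 2·-425 + 1·-176 = -1026

2,1 ; -1026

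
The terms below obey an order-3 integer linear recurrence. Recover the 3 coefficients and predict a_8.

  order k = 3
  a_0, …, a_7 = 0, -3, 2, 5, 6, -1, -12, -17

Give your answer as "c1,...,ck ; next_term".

  a_3 = 1·2 + -1·-3 + -1·0 = 5
  a_4 = 1·5 + -1·2 + -1·-3 = 6
  a_5 = 1·6 + -1·5 + -1·2 = -1
  a_6 = 1·-1 + -1·6 + -1·5 = -12
  a_7 = 1·-12 + -1·-1 + -1·6 = -17
  a_8 = 1·-17 + -1·-12 + -1·-1 = -4

1,-1,-1 ; -4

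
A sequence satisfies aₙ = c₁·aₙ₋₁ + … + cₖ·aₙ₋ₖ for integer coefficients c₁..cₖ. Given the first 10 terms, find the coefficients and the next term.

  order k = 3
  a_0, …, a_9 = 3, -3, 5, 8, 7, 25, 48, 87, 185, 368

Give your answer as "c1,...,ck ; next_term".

1,1,2 ; 727

  a_3 = 1·5 + 1·-3 + 2·3 = 8
  a_4 = 1·8 + 1·5 + 2·-3 = 7
  a_5 = 1·7 + 1·8 + 2·5 = 25
  a_6 = 1·25 + 1·7 + 2·8 = 48
  a_7 = 1·48 + 1·25 + 2·7 = 87
  a_8 = 1·87 + 1·48 + 2·25 = 185
  a_9 = 1·185 + 1·87 + 2·48 = 368
  a_10 = 1·368 + 1·185 + 2·87 = 727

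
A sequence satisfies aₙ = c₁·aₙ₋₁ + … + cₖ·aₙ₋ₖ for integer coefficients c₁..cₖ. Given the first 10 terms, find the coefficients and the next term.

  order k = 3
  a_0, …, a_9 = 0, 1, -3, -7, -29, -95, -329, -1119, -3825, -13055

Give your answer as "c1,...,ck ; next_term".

  a_3 = 3·-3 + 2·1 + -2·0 = -7
  a_4 = 3·-7 + 2·-3 + -2·1 = -29
  a_5 = 3·-29 + 2·-7 + -2·-3 = -95
  a_6 = 3·-95 + 2·-29 + -2·-7 = -329
  a_7 = 3·-329 + 2·-95 + -2·-29 = -1119
  a_8 = 3·-1119 + 2·-329 + -2·-95 = -3825
  a_9 = 3·-3825 + 2·-1119 + -2·-329 = -13055
  a_10 = 3·-13055 + 2·-3825 + -2·-1119 = -44577

3,2,-2 ; -44577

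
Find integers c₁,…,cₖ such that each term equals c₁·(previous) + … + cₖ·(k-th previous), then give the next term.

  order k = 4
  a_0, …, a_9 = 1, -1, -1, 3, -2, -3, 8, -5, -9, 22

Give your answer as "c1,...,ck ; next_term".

-1,-2,0,-1 ; -12

  a_4 = -1·3 + -2·-1 + 0·-1 + -1·1 = -2
  a_5 = -1·-2 + -2·3 + 0·-1 + -1·-1 = -3
  a_6 = -1·-3 + -2·-2 + 0·3 + -1·-1 = 8
  a_7 = -1·8 + -2·-3 + 0·-2 + -1·3 = -5
  a_8 = -1·-5 + -2·8 + 0·-3 + -1·-2 = -9
  a_9 = -1·-9 + -2·-5 + 0·8 + -1·-3 = 22
  a_10 = -1·22 + -2·-9 + 0·-5 + -1·8 = -12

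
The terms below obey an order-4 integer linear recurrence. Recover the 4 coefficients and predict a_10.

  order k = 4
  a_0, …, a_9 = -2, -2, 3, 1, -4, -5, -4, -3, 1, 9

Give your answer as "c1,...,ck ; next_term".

2,-2,1,-1 ; 17

  a_4 = 2·1 + -2·3 + 1·-2 + -1·-2 = -4
  a_5 = 2·-4 + -2·1 + 1·3 + -1·-2 = -5
  a_6 = 2·-5 + -2·-4 + 1·1 + -1·3 = -4
  a_7 = 2·-4 + -2·-5 + 1·-4 + -1·1 = -3
  a_8 = 2·-3 + -2·-4 + 1·-5 + -1·-4 = 1
  a_9 = 2·1 + -2·-3 + 1·-4 + -1·-5 = 9
  a_10 = 2·9 + -2·1 + 1·-3 + -1·-4 = 17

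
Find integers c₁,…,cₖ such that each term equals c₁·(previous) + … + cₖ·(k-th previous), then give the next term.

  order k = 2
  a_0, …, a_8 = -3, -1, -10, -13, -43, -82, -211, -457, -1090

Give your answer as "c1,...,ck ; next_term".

1,3 ; -2461

  a_2 = 1·-1 + 3·-3 = -10
  a_3 = 1·-10 + 3·-1 = -13
  a_4 = 1·-13 + 3·-10 = -43
  a_5 = 1·-43 + 3·-13 = -82
  a_6 = 1·-82 + 3·-43 = -211
  a_7 = 1·-211 + 3·-82 = -457
  a_8 = 1·-457 + 3·-211 = -1090
  a_9 = 1·-1090 + 3·-457 = -2461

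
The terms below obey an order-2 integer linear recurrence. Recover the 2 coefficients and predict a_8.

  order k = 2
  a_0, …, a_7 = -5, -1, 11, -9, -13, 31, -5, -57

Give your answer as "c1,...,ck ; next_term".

  a_2 = -1·-1 + -2·-5 = 11
  a_3 = -1·11 + -2·-1 = -9
  a_4 = -1·-9 + -2·11 = -13
  a_5 = -1·-13 + -2·-9 = 31
  a_6 = -1·31 + -2·-13 = -5
  a_7 = -1·-5 + -2·31 = -57
  a_8 = -1·-57 + -2·-5 = 67

-1,-2 ; 67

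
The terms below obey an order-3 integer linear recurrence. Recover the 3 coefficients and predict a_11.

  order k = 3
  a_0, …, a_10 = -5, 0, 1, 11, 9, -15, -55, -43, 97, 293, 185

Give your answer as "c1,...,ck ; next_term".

1,-2,-2 ; -595

  a_3 = 1·1 + -2·0 + -2·-5 = 11
  a_4 = 1·11 + -2·1 + -2·0 = 9
  a_5 = 1·9 + -2·11 + -2·1 = -15
  a_6 = 1·-15 + -2·9 + -2·11 = -55
  a_7 = 1·-55 + -2·-15 + -2·9 = -43
  a_8 = 1·-43 + -2·-55 + -2·-15 = 97
  a_9 = 1·97 + -2·-43 + -2·-55 = 293
  a_10 = 1·293 + -2·97 + -2·-43 = 185
  a_11 = 1·185 + -2·293 + -2·97 = -595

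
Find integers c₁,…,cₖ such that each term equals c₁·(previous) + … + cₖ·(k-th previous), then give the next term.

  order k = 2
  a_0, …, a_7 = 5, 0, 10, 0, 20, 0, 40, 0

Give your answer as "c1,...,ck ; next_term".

  a_2 = 0·0 + 2·5 = 10
  a_3 = 0·10 + 2·0 = 0
  a_4 = 0·0 + 2·10 = 20
  a_5 = 0·20 + 2·0 = 0
  a_6 = 0·0 + 2·20 = 40
  a_7 = 0·40 + 2·0 = 0
  a_8 = 0·0 + 2·40 = 80

0,2 ; 80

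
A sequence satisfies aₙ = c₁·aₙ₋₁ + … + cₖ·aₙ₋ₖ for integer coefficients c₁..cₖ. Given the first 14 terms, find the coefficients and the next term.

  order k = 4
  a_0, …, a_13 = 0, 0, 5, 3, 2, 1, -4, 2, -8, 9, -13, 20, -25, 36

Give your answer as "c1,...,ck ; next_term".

  a_4 = -1·3 + 1·5 + 0·0 + -1·0 = 2
  a_5 = -1·2 + 1·3 + 0·5 + -1·0 = 1
  a_6 = -1·1 + 1·2 + 0·3 + -1·5 = -4
  a_7 = -1·-4 + 1·1 + 0·2 + -1·3 = 2
  a_8 = -1·2 + 1·-4 + 0·1 + -1·2 = -8
  a_9 = -1·-8 + 1·2 + 0·-4 + -1·1 = 9
  a_10 = -1·9 + 1·-8 + 0·2 + -1·-4 = -13
  a_11 = -1·-13 + 1·9 + 0·-8 + -1·2 = 20
  a_12 = -1·20 + 1·-13 + 0·9 + -1·-8 = -25
  a_13 = -1·-25 + 1·20 + 0·-13 + -1·9 = 36
  a_14 = -1·36 + 1·-25 + 0·20 + -1·-13 = -48

-1,1,0,-1 ; -48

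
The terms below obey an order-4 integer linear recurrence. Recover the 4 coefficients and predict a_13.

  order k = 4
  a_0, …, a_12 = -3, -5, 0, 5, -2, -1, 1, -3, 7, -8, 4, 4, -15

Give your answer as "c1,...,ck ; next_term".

  a_4 = -2·5 + -2·0 + -1·-5 + -1·-3 = -2
  a_5 = -2·-2 + -2·5 + -1·0 + -1·-5 = -1
  a_6 = -2·-1 + -2·-2 + -1·5 + -1·0 = 1
  a_7 = -2·1 + -2·-1 + -1·-2 + -1·5 = -3
  a_8 = -2·-3 + -2·1 + -1·-1 + -1·-2 = 7
  a_9 = -2·7 + -2·-3 + -1·1 + -1·-1 = -8
  a_10 = -2·-8 + -2·7 + -1·-3 + -1·1 = 4
  a_11 = -2·4 + -2·-8 + -1·7 + -1·-3 = 4
  a_12 = -2·4 + -2·4 + -1·-8 + -1·7 = -15
  a_13 = -2·-15 + -2·4 + -1·4 + -1·-8 = 26

-2,-2,-1,-1 ; 26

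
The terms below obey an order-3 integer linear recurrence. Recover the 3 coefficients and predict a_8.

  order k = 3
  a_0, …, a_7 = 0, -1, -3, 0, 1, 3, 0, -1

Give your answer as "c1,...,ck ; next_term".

  a_3 = 0·-3 + 0·-1 + -1·0 = 0
  a_4 = 0·0 + 0·-3 + -1·-1 = 1
  a_5 = 0·1 + 0·0 + -1·-3 = 3
  a_6 = 0·3 + 0·1 + -1·0 = 0
  a_7 = 0·0 + 0·3 + -1·1 = -1
  a_8 = 0·-1 + 0·0 + -1·3 = -3

0,0,-1 ; -3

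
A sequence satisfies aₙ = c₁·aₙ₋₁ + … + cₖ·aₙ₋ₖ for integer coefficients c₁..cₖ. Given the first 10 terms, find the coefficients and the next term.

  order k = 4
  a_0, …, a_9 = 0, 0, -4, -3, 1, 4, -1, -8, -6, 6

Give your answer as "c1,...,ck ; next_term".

1,-1,0,1 ; 11

  a_4 = 1·-3 + -1·-4 + 0·0 + 1·0 = 1
  a_5 = 1·1 + -1·-3 + 0·-4 + 1·0 = 4
  a_6 = 1·4 + -1·1 + 0·-3 + 1·-4 = -1
  a_7 = 1·-1 + -1·4 + 0·1 + 1·-3 = -8
  a_8 = 1·-8 + -1·-1 + 0·4 + 1·1 = -6
  a_9 = 1·-6 + -1·-8 + 0·-1 + 1·4 = 6
  a_10 = 1·6 + -1·-6 + 0·-8 + 1·-1 = 11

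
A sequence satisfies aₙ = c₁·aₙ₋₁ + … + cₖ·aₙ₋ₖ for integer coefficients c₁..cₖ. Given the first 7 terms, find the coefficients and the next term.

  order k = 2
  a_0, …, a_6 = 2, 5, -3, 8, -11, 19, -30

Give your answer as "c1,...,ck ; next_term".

-1,1 ; 49

  a_2 = -1·5 + 1·2 = -3
  a_3 = -1·-3 + 1·5 = 8
  a_4 = -1·8 + 1·-3 = -11
  a_5 = -1·-11 + 1·8 = 19
  a_6 = -1·19 + 1·-11 = -30
  a_7 = -1·-30 + 1·19 = 49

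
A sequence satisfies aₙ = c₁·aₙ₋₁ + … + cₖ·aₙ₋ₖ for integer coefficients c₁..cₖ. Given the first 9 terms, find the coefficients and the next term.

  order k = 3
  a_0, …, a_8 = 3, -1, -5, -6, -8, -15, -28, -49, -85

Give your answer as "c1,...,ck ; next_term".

  a_3 = 2·-5 + -1·-1 + 1·3 = -6
  a_4 = 2·-6 + -1·-5 + 1·-1 = -8
  a_5 = 2·-8 + -1·-6 + 1·-5 = -15
  a_6 = 2·-15 + -1·-8 + 1·-6 = -28
  a_7 = 2·-28 + -1·-15 + 1·-8 = -49
  a_8 = 2·-49 + -1·-28 + 1·-15 = -85
  a_9 = 2·-85 + -1·-49 + 1·-28 = -149

2,-1,1 ; -149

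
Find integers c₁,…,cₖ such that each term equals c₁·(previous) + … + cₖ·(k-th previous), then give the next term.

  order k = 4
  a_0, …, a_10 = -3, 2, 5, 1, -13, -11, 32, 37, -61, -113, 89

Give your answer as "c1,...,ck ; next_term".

-1,-3,-3,-3 ; 322

  a_4 = -1·1 + -3·5 + -3·2 + -3·-3 = -13
  a_5 = -1·-13 + -3·1 + -3·5 + -3·2 = -11
  a_6 = -1·-11 + -3·-13 + -3·1 + -3·5 = 32
  a_7 = -1·32 + -3·-11 + -3·-13 + -3·1 = 37
  a_8 = -1·37 + -3·32 + -3·-11 + -3·-13 = -61
  a_9 = -1·-61 + -3·37 + -3·32 + -3·-11 = -113
  a_10 = -1·-113 + -3·-61 + -3·37 + -3·32 = 89
  a_11 = -1·89 + -3·-113 + -3·-61 + -3·37 = 322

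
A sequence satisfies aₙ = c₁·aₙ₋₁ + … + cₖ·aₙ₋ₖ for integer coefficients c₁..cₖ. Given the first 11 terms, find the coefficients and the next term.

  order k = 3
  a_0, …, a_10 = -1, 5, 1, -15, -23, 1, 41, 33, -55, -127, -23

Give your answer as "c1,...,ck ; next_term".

2,-3,2 ; 225

  a_3 = 2·1 + -3·5 + 2·-1 = -15
  a_4 = 2·-15 + -3·1 + 2·5 = -23
  a_5 = 2·-23 + -3·-15 + 2·1 = 1
  a_6 = 2·1 + -3·-23 + 2·-15 = 41
  a_7 = 2·41 + -3·1 + 2·-23 = 33
  a_8 = 2·33 + -3·41 + 2·1 = -55
  a_9 = 2·-55 + -3·33 + 2·41 = -127
  a_10 = 2·-127 + -3·-55 + 2·33 = -23
  a_11 = 2·-23 + -3·-127 + 2·-55 = 225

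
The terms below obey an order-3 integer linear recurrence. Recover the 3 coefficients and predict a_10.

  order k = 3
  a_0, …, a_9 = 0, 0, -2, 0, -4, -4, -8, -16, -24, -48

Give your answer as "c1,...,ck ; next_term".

  a_3 = 0·-2 + 2·0 + 2·0 = 0
  a_4 = 0·0 + 2·-2 + 2·0 = -4
  a_5 = 0·-4 + 2·0 + 2·-2 = -4
  a_6 = 0·-4 + 2·-4 + 2·0 = -8
  a_7 = 0·-8 + 2·-4 + 2·-4 = -16
  a_8 = 0·-16 + 2·-8 + 2·-4 = -24
  a_9 = 0·-24 + 2·-16 + 2·-8 = -48
  a_10 = 0·-48 + 2·-24 + 2·-16 = -80

0,2,2 ; -80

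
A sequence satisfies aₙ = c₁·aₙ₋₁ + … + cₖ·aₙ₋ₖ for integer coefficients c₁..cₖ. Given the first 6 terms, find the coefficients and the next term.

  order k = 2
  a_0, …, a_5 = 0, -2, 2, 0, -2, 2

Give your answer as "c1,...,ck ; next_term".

-1,-1 ; 0

  a_2 = -1·-2 + -1·0 = 2
  a_3 = -1·2 + -1·-2 = 0
  a_4 = -1·0 + -1·2 = -2
  a_5 = -1·-2 + -1·0 = 2
  a_6 = -1·2 + -1·-2 = 0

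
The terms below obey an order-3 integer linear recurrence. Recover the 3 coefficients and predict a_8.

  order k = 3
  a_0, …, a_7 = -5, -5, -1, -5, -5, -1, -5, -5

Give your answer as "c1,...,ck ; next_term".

0,0,1 ; -1

  a_3 = 0·-1 + 0·-5 + 1·-5 = -5
  a_4 = 0·-5 + 0·-1 + 1·-5 = -5
  a_5 = 0·-5 + 0·-5 + 1·-1 = -1
  a_6 = 0·-1 + 0·-5 + 1·-5 = -5
  a_7 = 0·-5 + 0·-1 + 1·-5 = -5
  a_8 = 0·-5 + 0·-5 + 1·-1 = -1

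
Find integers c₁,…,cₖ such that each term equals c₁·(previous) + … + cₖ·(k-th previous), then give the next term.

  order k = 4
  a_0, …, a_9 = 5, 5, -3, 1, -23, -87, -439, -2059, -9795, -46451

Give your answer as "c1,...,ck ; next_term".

  a_4 = 4·1 + 4·-3 + -2·5 + -1·5 = -23
  a_5 = 4·-23 + 4·1 + -2·-3 + -1·5 = -87
  a_6 = 4·-87 + 4·-23 + -2·1 + -1·-3 = -439
  a_7 = 4·-439 + 4·-87 + -2·-23 + -1·1 = -2059
  a_8 = 4·-2059 + 4·-439 + -2·-87 + -1·-23 = -9795
  a_9 = 4·-9795 + 4·-2059 + -2·-439 + -1·-87 = -46451
  a_10 = 4·-46451 + 4·-9795 + -2·-2059 + -1·-439 = -220427

4,4,-2,-1 ; -220427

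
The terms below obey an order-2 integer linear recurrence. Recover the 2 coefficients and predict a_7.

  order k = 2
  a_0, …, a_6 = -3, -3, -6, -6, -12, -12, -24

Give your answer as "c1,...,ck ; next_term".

0,2 ; -24

  a_2 = 0·-3 + 2·-3 = -6
  a_3 = 0·-6 + 2·-3 = -6
  a_4 = 0·-6 + 2·-6 = -12
  a_5 = 0·-12 + 2·-6 = -12
  a_6 = 0·-12 + 2·-12 = -24
  a_7 = 0·-24 + 2·-12 = -24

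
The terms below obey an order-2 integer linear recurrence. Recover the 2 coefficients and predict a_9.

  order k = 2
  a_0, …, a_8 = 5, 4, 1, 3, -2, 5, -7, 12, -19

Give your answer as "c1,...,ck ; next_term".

-1,1 ; 31

  a_2 = -1·4 + 1·5 = 1
  a_3 = -1·1 + 1·4 = 3
  a_4 = -1·3 + 1·1 = -2
  a_5 = -1·-2 + 1·3 = 5
  a_6 = -1·5 + 1·-2 = -7
  a_7 = -1·-7 + 1·5 = 12
  a_8 = -1·12 + 1·-7 = -19
  a_9 = -1·-19 + 1·12 = 31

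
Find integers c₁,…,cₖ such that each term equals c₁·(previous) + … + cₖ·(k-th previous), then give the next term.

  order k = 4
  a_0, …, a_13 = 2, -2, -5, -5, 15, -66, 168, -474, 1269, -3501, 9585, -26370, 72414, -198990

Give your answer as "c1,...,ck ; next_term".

  a_4 = -3·-5 + 0·-5 + 3·-2 + 3·2 = 15
  a_5 = -3·15 + 0·-5 + 3·-5 + 3·-2 = -66
  a_6 = -3·-66 + 0·15 + 3·-5 + 3·-5 = 168
  a_7 = -3·168 + 0·-66 + 3·15 + 3·-5 = -474
  a_8 = -3·-474 + 0·168 + 3·-66 + 3·15 = 1269
  a_9 = -3·1269 + 0·-474 + 3·168 + 3·-66 = -3501
  a_10 = -3·-3501 + 0·1269 + 3·-474 + 3·168 = 9585
  a_11 = -3·9585 + 0·-3501 + 3·1269 + 3·-474 = -26370
  a_12 = -3·-26370 + 0·9585 + 3·-3501 + 3·1269 = 72414
  a_13 = -3·72414 + 0·-26370 + 3·9585 + 3·-3501 = -198990
  a_14 = -3·-198990 + 0·72414 + 3·-26370 + 3·9585 = 546615

-3,0,3,3 ; 546615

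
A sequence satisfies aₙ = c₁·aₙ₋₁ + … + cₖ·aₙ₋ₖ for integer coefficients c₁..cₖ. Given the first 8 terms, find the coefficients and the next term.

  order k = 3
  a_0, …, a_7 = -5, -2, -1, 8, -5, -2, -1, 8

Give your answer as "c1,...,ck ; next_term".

-1,-1,-1 ; -5

  a_3 = -1·-1 + -1·-2 + -1·-5 = 8
  a_4 = -1·8 + -1·-1 + -1·-2 = -5
  a_5 = -1·-5 + -1·8 + -1·-1 = -2
  a_6 = -1·-2 + -1·-5 + -1·8 = -1
  a_7 = -1·-1 + -1·-2 + -1·-5 = 8
  a_8 = -1·8 + -1·-1 + -1·-2 = -5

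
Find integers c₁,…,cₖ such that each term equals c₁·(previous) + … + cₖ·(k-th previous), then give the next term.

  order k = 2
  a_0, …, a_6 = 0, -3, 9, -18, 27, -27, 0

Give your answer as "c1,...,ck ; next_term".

  a_2 = -3·-3 + -3·0 = 9
  a_3 = -3·9 + -3·-3 = -18
  a_4 = -3·-18 + -3·9 = 27
  a_5 = -3·27 + -3·-18 = -27
  a_6 = -3·-27 + -3·27 = 0
  a_7 = -3·0 + -3·-27 = 81

-3,-3 ; 81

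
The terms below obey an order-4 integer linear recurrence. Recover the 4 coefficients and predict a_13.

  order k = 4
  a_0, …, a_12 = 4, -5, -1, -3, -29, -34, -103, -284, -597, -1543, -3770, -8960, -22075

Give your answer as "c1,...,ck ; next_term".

  a_4 = 1·-3 + 2·-1 + 4·-5 + -1·4 = -29
  a_5 = 1·-29 + 2·-3 + 4·-1 + -1·-5 = -34
  a_6 = 1·-34 + 2·-29 + 4·-3 + -1·-1 = -103
  a_7 = 1·-103 + 2·-34 + 4·-29 + -1·-3 = -284
  a_8 = 1·-284 + 2·-103 + 4·-34 + -1·-29 = -597
  a_9 = 1·-597 + 2·-284 + 4·-103 + -1·-34 = -1543
  a_10 = 1·-1543 + 2·-597 + 4·-284 + -1·-103 = -3770
  a_11 = 1·-3770 + 2·-1543 + 4·-597 + -1·-284 = -8960
  a_12 = 1·-8960 + 2·-3770 + 4·-1543 + -1·-597 = -22075
  a_13 = 1·-22075 + 2·-8960 + 4·-3770 + -1·-1543 = -53532

1,2,4,-1 ; -53532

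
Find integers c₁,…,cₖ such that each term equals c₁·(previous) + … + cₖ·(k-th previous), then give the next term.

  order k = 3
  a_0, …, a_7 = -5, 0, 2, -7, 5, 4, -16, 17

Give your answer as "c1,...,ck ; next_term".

-1,-1,1 ; 3

  a_3 = -1·2 + -1·0 + 1·-5 = -7
  a_4 = -1·-7 + -1·2 + 1·0 = 5
  a_5 = -1·5 + -1·-7 + 1·2 = 4
  a_6 = -1·4 + -1·5 + 1·-7 = -16
  a_7 = -1·-16 + -1·4 + 1·5 = 17
  a_8 = -1·17 + -1·-16 + 1·4 = 3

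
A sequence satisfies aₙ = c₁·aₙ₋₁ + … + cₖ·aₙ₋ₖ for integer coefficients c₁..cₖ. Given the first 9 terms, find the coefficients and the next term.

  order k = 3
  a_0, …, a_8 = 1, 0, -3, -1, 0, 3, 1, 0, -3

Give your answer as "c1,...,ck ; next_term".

0,0,-1 ; -1

  a_3 = 0·-3 + 0·0 + -1·1 = -1
  a_4 = 0·-1 + 0·-3 + -1·0 = 0
  a_5 = 0·0 + 0·-1 + -1·-3 = 3
  a_6 = 0·3 + 0·0 + -1·-1 = 1
  a_7 = 0·1 + 0·3 + -1·0 = 0
  a_8 = 0·0 + 0·1 + -1·3 = -3
  a_9 = 0·-3 + 0·0 + -1·1 = -1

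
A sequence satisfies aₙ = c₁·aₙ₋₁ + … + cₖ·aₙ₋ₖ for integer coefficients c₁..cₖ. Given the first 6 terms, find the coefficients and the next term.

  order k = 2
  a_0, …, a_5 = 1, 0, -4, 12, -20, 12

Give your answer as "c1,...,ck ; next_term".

  a_2 = -3·0 + -4·1 = -4
  a_3 = -3·-4 + -4·0 = 12
  a_4 = -3·12 + -4·-4 = -20
  a_5 = -3·-20 + -4·12 = 12
  a_6 = -3·12 + -4·-20 = 44

-3,-4 ; 44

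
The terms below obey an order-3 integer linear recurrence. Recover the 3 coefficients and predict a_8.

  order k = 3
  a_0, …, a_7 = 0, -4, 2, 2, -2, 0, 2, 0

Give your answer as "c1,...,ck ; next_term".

  a_3 = 1·2 + 0·-4 + 1·0 = 2
  a_4 = 1·2 + 0·2 + 1·-4 = -2
  a_5 = 1·-2 + 0·2 + 1·2 = 0
  a_6 = 1·0 + 0·-2 + 1·2 = 2
  a_7 = 1·2 + 0·0 + 1·-2 = 0
  a_8 = 1·0 + 0·2 + 1·0 = 0

1,0,1 ; 0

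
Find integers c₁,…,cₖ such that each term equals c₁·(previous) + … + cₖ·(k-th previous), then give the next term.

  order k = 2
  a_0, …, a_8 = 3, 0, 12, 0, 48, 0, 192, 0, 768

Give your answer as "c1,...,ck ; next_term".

0,4 ; 0

  a_2 = 0·0 + 4·3 = 12
  a_3 = 0·12 + 4·0 = 0
  a_4 = 0·0 + 4·12 = 48
  a_5 = 0·48 + 4·0 = 0
  a_6 = 0·0 + 4·48 = 192
  a_7 = 0·192 + 4·0 = 0
  a_8 = 0·0 + 4·192 = 768
  a_9 = 0·768 + 4·0 = 0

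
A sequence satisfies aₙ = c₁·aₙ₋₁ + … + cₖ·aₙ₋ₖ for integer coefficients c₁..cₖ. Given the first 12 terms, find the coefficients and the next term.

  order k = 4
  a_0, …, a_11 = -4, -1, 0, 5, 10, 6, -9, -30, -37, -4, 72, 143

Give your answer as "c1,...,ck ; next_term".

  a_4 = 1·5 + -1·0 + -1·-1 + -1·-4 = 10
  a_5 = 1·10 + -1·5 + -1·0 + -1·-1 = 6
  a_6 = 1·6 + -1·10 + -1·5 + -1·0 = -9
  a_7 = 1·-9 + -1·6 + -1·10 + -1·5 = -30
  a_8 = 1·-30 + -1·-9 + -1·6 + -1·10 = -37
  a_9 = 1·-37 + -1·-30 + -1·-9 + -1·6 = -4
  a_10 = 1·-4 + -1·-37 + -1·-30 + -1·-9 = 72
  a_11 = 1·72 + -1·-4 + -1·-37 + -1·-30 = 143
  a_12 = 1·143 + -1·72 + -1·-4 + -1·-37 = 112

1,-1,-1,-1 ; 112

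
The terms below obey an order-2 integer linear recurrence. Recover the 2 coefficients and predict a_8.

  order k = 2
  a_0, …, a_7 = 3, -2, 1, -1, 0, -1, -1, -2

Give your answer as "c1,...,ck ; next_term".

  a_2 = 1·-2 + 1·3 = 1
  a_3 = 1·1 + 1·-2 = -1
  a_4 = 1·-1 + 1·1 = 0
  a_5 = 1·0 + 1·-1 = -1
  a_6 = 1·-1 + 1·0 = -1
  a_7 = 1·-1 + 1·-1 = -2
  a_8 = 1·-2 + 1·-1 = -3

1,1 ; -3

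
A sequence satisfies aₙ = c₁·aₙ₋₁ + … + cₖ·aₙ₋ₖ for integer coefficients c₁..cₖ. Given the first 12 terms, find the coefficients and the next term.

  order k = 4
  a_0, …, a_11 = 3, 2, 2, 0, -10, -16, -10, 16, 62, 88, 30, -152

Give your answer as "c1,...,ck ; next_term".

  a_4 = 1·0 + -1·2 + -1·2 + -2·3 = -10
  a_5 = 1·-10 + -1·0 + -1·2 + -2·2 = -16
  a_6 = 1·-16 + -1·-10 + -1·0 + -2·2 = -10
  a_7 = 1·-10 + -1·-16 + -1·-10 + -2·0 = 16
  a_8 = 1·16 + -1·-10 + -1·-16 + -2·-10 = 62
  a_9 = 1·62 + -1·16 + -1·-10 + -2·-16 = 88
  a_10 = 1·88 + -1·62 + -1·16 + -2·-10 = 30
  a_11 = 1·30 + -1·88 + -1·62 + -2·16 = -152
  a_12 = 1·-152 + -1·30 + -1·88 + -2·62 = -394

1,-1,-1,-2 ; -394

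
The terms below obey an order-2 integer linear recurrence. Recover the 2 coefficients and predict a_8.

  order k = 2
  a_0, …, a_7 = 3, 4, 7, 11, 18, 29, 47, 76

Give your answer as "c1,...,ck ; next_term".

  a_2 = 1·4 + 1·3 = 7
  a_3 = 1·7 + 1·4 = 11
  a_4 = 1·11 + 1·7 = 18
  a_5 = 1·18 + 1·11 = 29
  a_6 = 1·29 + 1·18 = 47
  a_7 = 1·47 + 1·29 = 76
  a_8 = 1·76 + 1·47 = 123

1,1 ; 123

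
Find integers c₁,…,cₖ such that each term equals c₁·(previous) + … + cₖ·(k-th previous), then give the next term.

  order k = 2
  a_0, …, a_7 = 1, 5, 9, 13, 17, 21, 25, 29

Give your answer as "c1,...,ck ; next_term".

  a_2 = 2·5 + -1·1 = 9
  a_3 = 2·9 + -1·5 = 13
  a_4 = 2·13 + -1·9 = 17
  a_5 = 2·17 + -1·13 = 21
  a_6 = 2·21 + -1·17 = 25
  a_7 = 2·25 + -1·21 = 29
  a_8 = 2·29 + -1·25 = 33

2,-1 ; 33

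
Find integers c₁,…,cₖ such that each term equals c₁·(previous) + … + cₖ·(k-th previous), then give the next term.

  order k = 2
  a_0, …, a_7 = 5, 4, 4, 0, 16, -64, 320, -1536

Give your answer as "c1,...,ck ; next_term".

-4,4 ; 7424

  a_2 = -4·4 + 4·5 = 4
  a_3 = -4·4 + 4·4 = 0
  a_4 = -4·0 + 4·4 = 16
  a_5 = -4·16 + 4·0 = -64
  a_6 = -4·-64 + 4·16 = 320
  a_7 = -4·320 + 4·-64 = -1536
  a_8 = -4·-1536 + 4·320 = 7424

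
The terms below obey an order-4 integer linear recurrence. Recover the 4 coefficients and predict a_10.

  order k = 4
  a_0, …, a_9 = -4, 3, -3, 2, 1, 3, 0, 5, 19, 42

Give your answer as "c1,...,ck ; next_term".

2,-1,2,3 ; 75

  a_4 = 2·2 + -1·-3 + 2·3 + 3·-4 = 1
  a_5 = 2·1 + -1·2 + 2·-3 + 3·3 = 3
  a_6 = 2·3 + -1·1 + 2·2 + 3·-3 = 0
  a_7 = 2·0 + -1·3 + 2·1 + 3·2 = 5
  a_8 = 2·5 + -1·0 + 2·3 + 3·1 = 19
  a_9 = 2·19 + -1·5 + 2·0 + 3·3 = 42
  a_10 = 2·42 + -1·19 + 2·5 + 3·0 = 75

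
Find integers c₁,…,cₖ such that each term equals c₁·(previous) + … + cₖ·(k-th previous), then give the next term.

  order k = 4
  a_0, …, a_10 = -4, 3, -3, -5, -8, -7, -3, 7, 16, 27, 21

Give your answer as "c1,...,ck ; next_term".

  a_4 = 0·-5 + 2·-3 + -2·3 + -1·-4 = -8
  a_5 = 0·-8 + 2·-5 + -2·-3 + -1·3 = -7
  a_6 = 0·-7 + 2·-8 + -2·-5 + -1·-3 = -3
  a_7 = 0·-3 + 2·-7 + -2·-8 + -1·-5 = 7
  a_8 = 0·7 + 2·-3 + -2·-7 + -1·-8 = 16
  a_9 = 0·16 + 2·7 + -2·-3 + -1·-7 = 27
  a_10 = 0·27 + 2·16 + -2·7 + -1·-3 = 21
  a_11 = 0·21 + 2·27 + -2·16 + -1·7 = 15

0,2,-2,-1 ; 15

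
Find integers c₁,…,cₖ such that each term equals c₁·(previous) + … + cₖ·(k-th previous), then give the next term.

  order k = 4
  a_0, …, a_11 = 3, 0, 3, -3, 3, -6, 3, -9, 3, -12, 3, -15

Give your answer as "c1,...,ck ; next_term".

  a_4 = 0·-3 + 2·3 + 0·0 + -1·3 = 3
  a_5 = 0·3 + 2·-3 + 0·3 + -1·0 = -6
  a_6 = 0·-6 + 2·3 + 0·-3 + -1·3 = 3
  a_7 = 0·3 + 2·-6 + 0·3 + -1·-3 = -9
  a_8 = 0·-9 + 2·3 + 0·-6 + -1·3 = 3
  a_9 = 0·3 + 2·-9 + 0·3 + -1·-6 = -12
  a_10 = 0·-12 + 2·3 + 0·-9 + -1·3 = 3
  a_11 = 0·3 + 2·-12 + 0·3 + -1·-9 = -15
  a_12 = 0·-15 + 2·3 + 0·-12 + -1·3 = 3

0,2,0,-1 ; 3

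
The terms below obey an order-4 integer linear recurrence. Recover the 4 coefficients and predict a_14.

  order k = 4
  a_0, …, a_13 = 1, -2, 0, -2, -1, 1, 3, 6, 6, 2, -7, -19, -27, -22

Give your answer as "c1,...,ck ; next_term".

  a_4 = 1·-2 + 0·0 + -1·-2 + -1·1 = -1
  a_5 = 1·-1 + 0·-2 + -1·0 + -1·-2 = 1
  a_6 = 1·1 + 0·-1 + -1·-2 + -1·0 = 3
  a_7 = 1·3 + 0·1 + -1·-1 + -1·-2 = 6
  a_8 = 1·6 + 0·3 + -1·1 + -1·-1 = 6
  a_9 = 1·6 + 0·6 + -1·3 + -1·1 = 2
  a_10 = 1·2 + 0·6 + -1·6 + -1·3 = -7
  a_11 = 1·-7 + 0·2 + -1·6 + -1·6 = -19
  a_12 = 1·-19 + 0·-7 + -1·2 + -1·6 = -27
  a_13 = 1·-27 + 0·-19 + -1·-7 + -1·2 = -22
  a_14 = 1·-22 + 0·-27 + -1·-19 + -1·-7 = 4

1,0,-1,-1 ; 4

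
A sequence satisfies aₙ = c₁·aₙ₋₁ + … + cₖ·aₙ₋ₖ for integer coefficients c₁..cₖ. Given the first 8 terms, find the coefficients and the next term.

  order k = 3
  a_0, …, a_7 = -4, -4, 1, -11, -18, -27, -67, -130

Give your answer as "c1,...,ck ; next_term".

1,1,2 ; -251

  a_3 = 1·1 + 1·-4 + 2·-4 = -11
  a_4 = 1·-11 + 1·1 + 2·-4 = -18
  a_5 = 1·-18 + 1·-11 + 2·1 = -27
  a_6 = 1·-27 + 1·-18 + 2·-11 = -67
  a_7 = 1·-67 + 1·-27 + 2·-18 = -130
  a_8 = 1·-130 + 1·-67 + 2·-27 = -251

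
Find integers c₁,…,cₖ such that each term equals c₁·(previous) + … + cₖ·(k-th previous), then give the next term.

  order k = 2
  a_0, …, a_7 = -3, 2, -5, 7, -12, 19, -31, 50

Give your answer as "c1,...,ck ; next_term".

-1,1 ; -81

  a_2 = -1·2 + 1·-3 = -5
  a_3 = -1·-5 + 1·2 = 7
  a_4 = -1·7 + 1·-5 = -12
  a_5 = -1·-12 + 1·7 = 19
  a_6 = -1·19 + 1·-12 = -31
  a_7 = -1·-31 + 1·19 = 50
  a_8 = -1·50 + 1·-31 = -81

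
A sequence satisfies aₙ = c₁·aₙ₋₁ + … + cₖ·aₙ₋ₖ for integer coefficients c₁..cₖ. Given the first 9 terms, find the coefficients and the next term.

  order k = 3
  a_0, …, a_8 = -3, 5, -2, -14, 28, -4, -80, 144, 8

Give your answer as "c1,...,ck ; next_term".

-1,-2,2 ; -456

  a_3 = -1·-2 + -2·5 + 2·-3 = -14
  a_4 = -1·-14 + -2·-2 + 2·5 = 28
  a_5 = -1·28 + -2·-14 + 2·-2 = -4
  a_6 = -1·-4 + -2·28 + 2·-14 = -80
  a_7 = -1·-80 + -2·-4 + 2·28 = 144
  a_8 = -1·144 + -2·-80 + 2·-4 = 8
  a_9 = -1·8 + -2·144 + 2·-80 = -456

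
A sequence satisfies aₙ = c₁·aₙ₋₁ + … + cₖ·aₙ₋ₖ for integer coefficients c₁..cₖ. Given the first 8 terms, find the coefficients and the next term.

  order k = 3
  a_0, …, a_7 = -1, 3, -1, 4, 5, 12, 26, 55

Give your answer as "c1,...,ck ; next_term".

1,2,1 ; 119

  a_3 = 1·-1 + 2·3 + 1·-1 = 4
  a_4 = 1·4 + 2·-1 + 1·3 = 5
  a_5 = 1·5 + 2·4 + 1·-1 = 12
  a_6 = 1·12 + 2·5 + 1·4 = 26
  a_7 = 1·26 + 2·12 + 1·5 = 55
  a_8 = 1·55 + 2·26 + 1·12 = 119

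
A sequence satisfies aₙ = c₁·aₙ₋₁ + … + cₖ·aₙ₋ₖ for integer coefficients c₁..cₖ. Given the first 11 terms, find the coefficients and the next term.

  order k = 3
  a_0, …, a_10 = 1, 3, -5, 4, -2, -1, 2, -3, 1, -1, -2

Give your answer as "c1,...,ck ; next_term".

0,1,1 ; 0

  a_3 = 0·-5 + 1·3 + 1·1 = 4
  a_4 = 0·4 + 1·-5 + 1·3 = -2
  a_5 = 0·-2 + 1·4 + 1·-5 = -1
  a_6 = 0·-1 + 1·-2 + 1·4 = 2
  a_7 = 0·2 + 1·-1 + 1·-2 = -3
  a_8 = 0·-3 + 1·2 + 1·-1 = 1
  a_9 = 0·1 + 1·-3 + 1·2 = -1
  a_10 = 0·-1 + 1·1 + 1·-3 = -2
  a_11 = 0·-2 + 1·-1 + 1·1 = 0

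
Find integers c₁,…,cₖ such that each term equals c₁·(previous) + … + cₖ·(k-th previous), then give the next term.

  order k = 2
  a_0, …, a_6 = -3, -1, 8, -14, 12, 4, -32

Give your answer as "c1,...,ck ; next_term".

  a_2 = -2·-1 + -2·-3 = 8
  a_3 = -2·8 + -2·-1 = -14
  a_4 = -2·-14 + -2·8 = 12
  a_5 = -2·12 + -2·-14 = 4
  a_6 = -2·4 + -2·12 = -32
  a_7 = -2·-32 + -2·4 = 56

-2,-2 ; 56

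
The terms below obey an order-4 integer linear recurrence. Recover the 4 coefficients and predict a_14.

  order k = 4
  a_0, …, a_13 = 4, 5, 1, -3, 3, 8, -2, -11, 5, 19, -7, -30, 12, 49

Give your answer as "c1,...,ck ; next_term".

  a_4 = 0·-3 + -1·1 + 0·5 + 1·4 = 3
  a_5 = 0·3 + -1·-3 + 0·1 + 1·5 = 8
  a_6 = 0·8 + -1·3 + 0·-3 + 1·1 = -2
  a_7 = 0·-2 + -1·8 + 0·3 + 1·-3 = -11
  a_8 = 0·-11 + -1·-2 + 0·8 + 1·3 = 5
  a_9 = 0·5 + -1·-11 + 0·-2 + 1·8 = 19
  a_10 = 0·19 + -1·5 + 0·-11 + 1·-2 = -7
  a_11 = 0·-7 + -1·19 + 0·5 + 1·-11 = -30
  a_12 = 0·-30 + -1·-7 + 0·19 + 1·5 = 12
  a_13 = 0·12 + -1·-30 + 0·-7 + 1·19 = 49
  a_14 = 0·49 + -1·12 + 0·-30 + 1·-7 = -19

0,-1,0,1 ; -19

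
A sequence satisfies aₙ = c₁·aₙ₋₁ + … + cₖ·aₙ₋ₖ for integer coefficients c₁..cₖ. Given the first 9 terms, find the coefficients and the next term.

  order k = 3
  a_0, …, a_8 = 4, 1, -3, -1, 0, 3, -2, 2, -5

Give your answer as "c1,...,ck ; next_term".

-1,0,-1 ; 7

  a_3 = -1·-3 + 0·1 + -1·4 = -1
  a_4 = -1·-1 + 0·-3 + -1·1 = 0
  a_5 = -1·0 + 0·-1 + -1·-3 = 3
  a_6 = -1·3 + 0·0 + -1·-1 = -2
  a_7 = -1·-2 + 0·3 + -1·0 = 2
  a_8 = -1·2 + 0·-2 + -1·3 = -5
  a_9 = -1·-5 + 0·2 + -1·-2 = 7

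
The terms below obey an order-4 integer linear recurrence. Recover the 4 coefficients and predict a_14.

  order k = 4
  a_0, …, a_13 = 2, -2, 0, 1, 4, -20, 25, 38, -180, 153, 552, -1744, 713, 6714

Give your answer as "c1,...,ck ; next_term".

-2,-4,1,4 ; -15816

  a_4 = -2·1 + -4·0 + 1·-2 + 4·2 = 4
  a_5 = -2·4 + -4·1 + 1·0 + 4·-2 = -20
  a_6 = -2·-20 + -4·4 + 1·1 + 4·0 = 25
  a_7 = -2·25 + -4·-20 + 1·4 + 4·1 = 38
  a_8 = -2·38 + -4·25 + 1·-20 + 4·4 = -180
  a_9 = -2·-180 + -4·38 + 1·25 + 4·-20 = 153
  a_10 = -2·153 + -4·-180 + 1·38 + 4·25 = 552
  a_11 = -2·552 + -4·153 + 1·-180 + 4·38 = -1744
  a_12 = -2·-1744 + -4·552 + 1·153 + 4·-180 = 713
  a_13 = -2·713 + -4·-1744 + 1·552 + 4·153 = 6714
  a_14 = -2·6714 + -4·713 + 1·-1744 + 4·552 = -15816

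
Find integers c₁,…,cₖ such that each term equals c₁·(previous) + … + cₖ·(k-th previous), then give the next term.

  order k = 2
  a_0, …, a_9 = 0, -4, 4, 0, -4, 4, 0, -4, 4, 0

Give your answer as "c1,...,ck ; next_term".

-1,-1 ; -4

  a_2 = -1·-4 + -1·0 = 4
  a_3 = -1·4 + -1·-4 = 0
  a_4 = -1·0 + -1·4 = -4
  a_5 = -1·-4 + -1·0 = 4
  a_6 = -1·4 + -1·-4 = 0
  a_7 = -1·0 + -1·4 = -4
  a_8 = -1·-4 + -1·0 = 4
  a_9 = -1·4 + -1·-4 = 0
  a_10 = -1·0 + -1·4 = -4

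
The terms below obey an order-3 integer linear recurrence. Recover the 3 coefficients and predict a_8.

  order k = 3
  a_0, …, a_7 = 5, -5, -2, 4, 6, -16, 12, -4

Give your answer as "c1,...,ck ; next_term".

-2,-2,-2 ; 16

  a_3 = -2·-2 + -2·-5 + -2·5 = 4
  a_4 = -2·4 + -2·-2 + -2·-5 = 6
  a_5 = -2·6 + -2·4 + -2·-2 = -16
  a_6 = -2·-16 + -2·6 + -2·4 = 12
  a_7 = -2·12 + -2·-16 + -2·6 = -4
  a_8 = -2·-4 + -2·12 + -2·-16 = 16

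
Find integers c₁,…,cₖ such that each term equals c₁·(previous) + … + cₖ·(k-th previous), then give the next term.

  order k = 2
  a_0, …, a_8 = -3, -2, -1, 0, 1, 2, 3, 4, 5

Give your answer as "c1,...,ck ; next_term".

2,-1 ; 6

  a_2 = 2·-2 + -1·-3 = -1
  a_3 = 2·-1 + -1·-2 = 0
  a_4 = 2·0 + -1·-1 = 1
  a_5 = 2·1 + -1·0 = 2
  a_6 = 2·2 + -1·1 = 3
  a_7 = 2·3 + -1·2 = 4
  a_8 = 2·4 + -1·3 = 5
  a_9 = 2·5 + -1·4 = 6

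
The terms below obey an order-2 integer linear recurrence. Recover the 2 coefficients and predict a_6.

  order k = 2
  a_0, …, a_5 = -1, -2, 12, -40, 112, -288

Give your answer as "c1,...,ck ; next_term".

  a_2 = -4·-2 + -4·-1 = 12
  a_3 = -4·12 + -4·-2 = -40
  a_4 = -4·-40 + -4·12 = 112
  a_5 = -4·112 + -4·-40 = -288
  a_6 = -4·-288 + -4·112 = 704

-4,-4 ; 704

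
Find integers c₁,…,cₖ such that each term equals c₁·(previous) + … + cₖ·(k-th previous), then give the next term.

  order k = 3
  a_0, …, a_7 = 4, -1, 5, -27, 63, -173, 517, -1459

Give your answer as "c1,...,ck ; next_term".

  a_3 = -2·5 + 1·-1 + -4·4 = -27
  a_4 = -2·-27 + 1·5 + -4·-1 = 63
  a_5 = -2·63 + 1·-27 + -4·5 = -173
  a_6 = -2·-173 + 1·63 + -4·-27 = 517
  a_7 = -2·517 + 1·-173 + -4·63 = -1459
  a_8 = -2·-1459 + 1·517 + -4·-173 = 4127

-2,1,-4 ; 4127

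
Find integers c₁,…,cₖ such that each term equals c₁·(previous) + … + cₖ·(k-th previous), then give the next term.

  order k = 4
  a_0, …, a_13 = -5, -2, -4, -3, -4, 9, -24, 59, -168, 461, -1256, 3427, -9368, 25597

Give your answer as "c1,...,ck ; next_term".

-2,1,-2,2 ; -69928

  a_4 = -2·-3 + 1·-4 + -2·-2 + 2·-5 = -4
  a_5 = -2·-4 + 1·-3 + -2·-4 + 2·-2 = 9
  a_6 = -2·9 + 1·-4 + -2·-3 + 2·-4 = -24
  a_7 = -2·-24 + 1·9 + -2·-4 + 2·-3 = 59
  a_8 = -2·59 + 1·-24 + -2·9 + 2·-4 = -168
  a_9 = -2·-168 + 1·59 + -2·-24 + 2·9 = 461
  a_10 = -2·461 + 1·-168 + -2·59 + 2·-24 = -1256
  a_11 = -2·-1256 + 1·461 + -2·-168 + 2·59 = 3427
  a_12 = -2·3427 + 1·-1256 + -2·461 + 2·-168 = -9368
  a_13 = -2·-9368 + 1·3427 + -2·-1256 + 2·461 = 25597
  a_14 = -2·25597 + 1·-9368 + -2·3427 + 2·-1256 = -69928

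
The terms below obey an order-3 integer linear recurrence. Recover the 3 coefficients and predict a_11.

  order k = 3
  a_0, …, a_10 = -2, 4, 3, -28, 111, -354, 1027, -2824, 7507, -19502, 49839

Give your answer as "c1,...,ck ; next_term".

-4,-3,2 ; -125836

  a_3 = -4·3 + -3·4 + 2·-2 = -28
  a_4 = -4·-28 + -3·3 + 2·4 = 111
  a_5 = -4·111 + -3·-28 + 2·3 = -354
  a_6 = -4·-354 + -3·111 + 2·-28 = 1027
  a_7 = -4·1027 + -3·-354 + 2·111 = -2824
  a_8 = -4·-2824 + -3·1027 + 2·-354 = 7507
  a_9 = -4·7507 + -3·-2824 + 2·1027 = -19502
  a_10 = -4·-19502 + -3·7507 + 2·-2824 = 49839
  a_11 = -4·49839 + -3·-19502 + 2·7507 = -125836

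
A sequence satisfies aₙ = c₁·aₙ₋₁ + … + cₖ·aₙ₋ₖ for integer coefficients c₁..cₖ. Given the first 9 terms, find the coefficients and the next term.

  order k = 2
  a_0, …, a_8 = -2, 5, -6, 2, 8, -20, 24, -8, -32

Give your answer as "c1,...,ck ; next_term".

  a_2 = -2·5 + -2·-2 = -6
  a_3 = -2·-6 + -2·5 = 2
  a_4 = -2·2 + -2·-6 = 8
  a_5 = -2·8 + -2·2 = -20
  a_6 = -2·-20 + -2·8 = 24
  a_7 = -2·24 + -2·-20 = -8
  a_8 = -2·-8 + -2·24 = -32
  a_9 = -2·-32 + -2·-8 = 80

-2,-2 ; 80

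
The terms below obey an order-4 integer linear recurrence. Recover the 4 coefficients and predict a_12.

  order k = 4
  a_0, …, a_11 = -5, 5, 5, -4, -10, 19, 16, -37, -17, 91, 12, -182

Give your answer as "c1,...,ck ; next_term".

0,-1,1,2 ; 45

  a_4 = 0·-4 + -1·5 + 1·5 + 2·-5 = -10
  a_5 = 0·-10 + -1·-4 + 1·5 + 2·5 = 19
  a_6 = 0·19 + -1·-10 + 1·-4 + 2·5 = 16
  a_7 = 0·16 + -1·19 + 1·-10 + 2·-4 = -37
  a_8 = 0·-37 + -1·16 + 1·19 + 2·-10 = -17
  a_9 = 0·-17 + -1·-37 + 1·16 + 2·19 = 91
  a_10 = 0·91 + -1·-17 + 1·-37 + 2·16 = 12
  a_11 = 0·12 + -1·91 + 1·-17 + 2·-37 = -182
  a_12 = 0·-182 + -1·12 + 1·91 + 2·-17 = 45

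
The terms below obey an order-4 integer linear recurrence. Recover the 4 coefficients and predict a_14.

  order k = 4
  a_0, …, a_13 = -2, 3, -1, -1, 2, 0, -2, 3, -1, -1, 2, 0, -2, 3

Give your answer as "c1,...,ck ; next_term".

  a_4 = -1·-1 + 0·-1 + 1·3 + 1·-2 = 2
  a_5 = -1·2 + 0·-1 + 1·-1 + 1·3 = 0
  a_6 = -1·0 + 0·2 + 1·-1 + 1·-1 = -2
  a_7 = -1·-2 + 0·0 + 1·2 + 1·-1 = 3
  a_8 = -1·3 + 0·-2 + 1·0 + 1·2 = -1
  a_9 = -1·-1 + 0·3 + 1·-2 + 1·0 = -1
  a_10 = -1·-1 + 0·-1 + 1·3 + 1·-2 = 2
  a_11 = -1·2 + 0·-1 + 1·-1 + 1·3 = 0
  a_12 = -1·0 + 0·2 + 1·-1 + 1·-1 = -2
  a_13 = -1·-2 + 0·0 + 1·2 + 1·-1 = 3
  a_14 = -1·3 + 0·-2 + 1·0 + 1·2 = -1

-1,0,1,1 ; -1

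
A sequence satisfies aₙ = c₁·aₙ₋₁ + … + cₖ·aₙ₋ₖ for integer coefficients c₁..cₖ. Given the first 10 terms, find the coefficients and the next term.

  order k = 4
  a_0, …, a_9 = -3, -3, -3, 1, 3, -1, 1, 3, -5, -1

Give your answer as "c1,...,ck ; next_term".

  a_4 = 0·1 + -1·-3 + 1·-3 + -1·-3 = 3
  a_5 = 0·3 + -1·1 + 1·-3 + -1·-3 = -1
  a_6 = 0·-1 + -1·3 + 1·1 + -1·-3 = 1
  a_7 = 0·1 + -1·-1 + 1·3 + -1·1 = 3
  a_8 = 0·3 + -1·1 + 1·-1 + -1·3 = -5
  a_9 = 0·-5 + -1·3 + 1·1 + -1·-1 = -1
  a_10 = 0·-1 + -1·-5 + 1·3 + -1·1 = 7

0,-1,1,-1 ; 7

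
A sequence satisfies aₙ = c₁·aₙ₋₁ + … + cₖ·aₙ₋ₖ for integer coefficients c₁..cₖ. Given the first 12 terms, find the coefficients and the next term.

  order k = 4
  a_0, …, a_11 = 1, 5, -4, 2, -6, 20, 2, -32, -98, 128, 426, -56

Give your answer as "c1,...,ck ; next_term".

  a_4 = 0·2 + -3·-4 + -4·5 + 2·1 = -6
  a_5 = 0·-6 + -3·2 + -4·-4 + 2·5 = 20
  a_6 = 0·20 + -3·-6 + -4·2 + 2·-4 = 2
  a_7 = 0·2 + -3·20 + -4·-6 + 2·2 = -32
  a_8 = 0·-32 + -3·2 + -4·20 + 2·-6 = -98
  a_9 = 0·-98 + -3·-32 + -4·2 + 2·20 = 128
  a_10 = 0·128 + -3·-98 + -4·-32 + 2·2 = 426
  a_11 = 0·426 + -3·128 + -4·-98 + 2·-32 = -56
  a_12 = 0·-56 + -3·426 + -4·128 + 2·-98 = -1986

0,-3,-4,2 ; -1986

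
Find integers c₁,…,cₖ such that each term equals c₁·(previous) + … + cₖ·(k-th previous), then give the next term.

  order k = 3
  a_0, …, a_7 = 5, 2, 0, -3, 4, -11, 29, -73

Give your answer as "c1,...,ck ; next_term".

-2,1,-1 ; 186

  a_3 = -2·0 + 1·2 + -1·5 = -3
  a_4 = -2·-3 + 1·0 + -1·2 = 4
  a_5 = -2·4 + 1·-3 + -1·0 = -11
  a_6 = -2·-11 + 1·4 + -1·-3 = 29
  a_7 = -2·29 + 1·-11 + -1·4 = -73
  a_8 = -2·-73 + 1·29 + -1·-11 = 186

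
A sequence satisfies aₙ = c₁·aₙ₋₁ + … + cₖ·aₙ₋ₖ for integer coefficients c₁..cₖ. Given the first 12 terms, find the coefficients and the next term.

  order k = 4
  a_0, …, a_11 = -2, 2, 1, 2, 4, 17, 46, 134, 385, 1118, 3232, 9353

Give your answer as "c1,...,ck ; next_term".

  a_4 = 2·2 + 2·1 + 1·2 + 2·-2 = 4
  a_5 = 2·4 + 2·2 + 1·1 + 2·2 = 17
  a_6 = 2·17 + 2·4 + 1·2 + 2·1 = 46
  a_7 = 2·46 + 2·17 + 1·4 + 2·2 = 134
  a_8 = 2·134 + 2·46 + 1·17 + 2·4 = 385
  a_9 = 2·385 + 2·134 + 1·46 + 2·17 = 1118
  a_10 = 2·1118 + 2·385 + 1·134 + 2·46 = 3232
  a_11 = 2·3232 + 2·1118 + 1·385 + 2·134 = 9353
  a_12 = 2·9353 + 2·3232 + 1·1118 + 2·385 = 27058

2,2,1,2 ; 27058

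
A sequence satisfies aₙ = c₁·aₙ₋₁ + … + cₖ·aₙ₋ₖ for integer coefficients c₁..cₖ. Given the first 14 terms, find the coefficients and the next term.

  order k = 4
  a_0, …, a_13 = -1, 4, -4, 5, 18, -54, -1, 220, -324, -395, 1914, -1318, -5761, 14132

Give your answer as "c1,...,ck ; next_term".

-1,-4,1,-3 ; 1852

  a_4 = -1·5 + -4·-4 + 1·4 + -3·-1 = 18
  a_5 = -1·18 + -4·5 + 1·-4 + -3·4 = -54
  a_6 = -1·-54 + -4·18 + 1·5 + -3·-4 = -1
  a_7 = -1·-1 + -4·-54 + 1·18 + -3·5 = 220
  a_8 = -1·220 + -4·-1 + 1·-54 + -3·18 = -324
  a_9 = -1·-324 + -4·220 + 1·-1 + -3·-54 = -395
  a_10 = -1·-395 + -4·-324 + 1·220 + -3·-1 = 1914
  a_11 = -1·1914 + -4·-395 + 1·-324 + -3·220 = -1318
  a_12 = -1·-1318 + -4·1914 + 1·-395 + -3·-324 = -5761
  a_13 = -1·-5761 + -4·-1318 + 1·1914 + -3·-395 = 14132
  a_14 = -1·14132 + -4·-5761 + 1·-1318 + -3·1914 = 1852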